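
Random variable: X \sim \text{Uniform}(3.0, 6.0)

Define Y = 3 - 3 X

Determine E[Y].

For Y = -3X + 3:
E[Y] = -3 * E[X] + 3
E[X] = (3 + 6)/2 = 4.5
E[Y] = -3 * 4.5 + 3 = -10.5

-10.5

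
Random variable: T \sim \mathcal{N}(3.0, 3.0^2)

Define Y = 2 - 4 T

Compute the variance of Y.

For Y = aT + b: Var(Y) = a² * Var(T)
Var(T) = 3.0^2 = 9
Var(Y) = (-4)² * 9 = 16 * 9 = 144

144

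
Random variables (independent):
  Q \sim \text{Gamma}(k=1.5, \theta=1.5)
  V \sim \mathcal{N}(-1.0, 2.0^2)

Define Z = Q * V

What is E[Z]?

For independent RVs: E[XY] = E[X]*E[Y]
E[Q] = 2.25
E[V] = -1
E[Z] = 2.25 * (-1) = -2.25

-2.25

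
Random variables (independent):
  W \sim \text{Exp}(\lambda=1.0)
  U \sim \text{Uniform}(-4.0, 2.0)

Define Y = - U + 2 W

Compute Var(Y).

For independent RVs: Var(aX + bY) = a²Var(X) + b²Var(Y)
Var(W) = 1
Var(U) = 3
Var(Y) = 2²*1 + (-1)²*3
= 4*1 + 1*3 = 7

7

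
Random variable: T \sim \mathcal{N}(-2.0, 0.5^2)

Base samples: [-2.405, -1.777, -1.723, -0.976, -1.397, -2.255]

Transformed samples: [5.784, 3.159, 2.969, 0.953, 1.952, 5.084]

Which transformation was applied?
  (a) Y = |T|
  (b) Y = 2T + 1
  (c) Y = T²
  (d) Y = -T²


Checking option (c) Y = T²:
  T = -2.405 -> Y = 5.784 ✓
  T = -1.777 -> Y = 3.159 ✓
  T = -1.723 -> Y = 2.969 ✓
All samples match this transformation.

(c) T²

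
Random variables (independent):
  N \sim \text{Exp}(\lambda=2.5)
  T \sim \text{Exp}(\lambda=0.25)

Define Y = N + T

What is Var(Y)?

For independent RVs: Var(aX + bY) = a²Var(X) + b²Var(Y)
Var(N) = 0.16
Var(T) = 16
Var(Y) = 1²*0.16 + 1²*16
= 1*0.16 + 1*16 = 16.16

16.16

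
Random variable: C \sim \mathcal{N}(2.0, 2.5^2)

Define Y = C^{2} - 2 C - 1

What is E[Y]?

E[Y] = 1*E[C²] - 2*E[C] - 1
E[C] = 2
E[C²] = Var(C) + (E[C])² = 6.25 + 4 = 10.25
E[Y] = 1*10.25 - 2*2 - 1 = 5.25

5.25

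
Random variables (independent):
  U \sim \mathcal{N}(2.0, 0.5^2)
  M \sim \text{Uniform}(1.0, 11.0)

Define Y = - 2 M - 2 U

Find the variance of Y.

For independent RVs: Var(aX + bY) = a²Var(X) + b²Var(Y)
Var(U) = 0.25
Var(M) = 8.3333333
Var(Y) = (-2)²*0.25 + (-2)²*8.3333333
= 4*0.25 + 4*8.3333333 = 34.333333

34.333333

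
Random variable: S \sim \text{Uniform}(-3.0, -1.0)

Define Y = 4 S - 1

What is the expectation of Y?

For Y = 4S - 1:
E[Y] = 4 * E[S] - 1
E[S] = (-3 - 1)/2 = -2
E[Y] = 4 * (-2) - 1 = -9

-9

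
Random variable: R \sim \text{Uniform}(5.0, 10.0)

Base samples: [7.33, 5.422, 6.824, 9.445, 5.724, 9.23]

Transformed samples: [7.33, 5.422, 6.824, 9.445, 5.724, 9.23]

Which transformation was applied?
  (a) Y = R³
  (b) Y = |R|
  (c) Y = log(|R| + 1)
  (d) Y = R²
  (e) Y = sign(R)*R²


Checking option (b) Y = |R|:
  R = 7.33 -> Y = 7.33 ✓
  R = 5.422 -> Y = 5.422 ✓
  R = 6.824 -> Y = 6.824 ✓
All samples match this transformation.

(b) |R|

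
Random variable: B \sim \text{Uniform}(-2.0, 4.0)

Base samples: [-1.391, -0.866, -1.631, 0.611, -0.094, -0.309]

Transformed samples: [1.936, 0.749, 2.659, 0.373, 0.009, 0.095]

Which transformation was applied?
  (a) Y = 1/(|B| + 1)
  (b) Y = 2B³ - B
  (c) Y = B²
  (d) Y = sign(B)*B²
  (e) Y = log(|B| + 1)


Checking option (c) Y = B²:
  B = -1.391 -> Y = 1.936 ✓
  B = -0.866 -> Y = 0.749 ✓
  B = -1.631 -> Y = 2.659 ✓
All samples match this transformation.

(c) B²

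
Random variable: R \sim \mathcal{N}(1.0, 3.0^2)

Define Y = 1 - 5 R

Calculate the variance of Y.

For Y = aR + b: Var(Y) = a² * Var(R)
Var(R) = 3.0^2 = 9
Var(Y) = (-5)² * 9 = 25 * 9 = 225

225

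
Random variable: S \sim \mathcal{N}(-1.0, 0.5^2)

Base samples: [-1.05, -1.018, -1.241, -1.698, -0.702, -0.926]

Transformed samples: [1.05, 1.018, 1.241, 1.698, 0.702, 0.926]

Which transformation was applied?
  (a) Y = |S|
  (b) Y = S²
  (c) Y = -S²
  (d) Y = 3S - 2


Checking option (a) Y = |S|:
  S = -1.05 -> Y = 1.05 ✓
  S = -1.018 -> Y = 1.018 ✓
  S = -1.241 -> Y = 1.241 ✓
All samples match this transformation.

(a) |S|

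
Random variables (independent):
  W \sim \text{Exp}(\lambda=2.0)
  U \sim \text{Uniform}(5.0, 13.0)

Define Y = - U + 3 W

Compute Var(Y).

For independent RVs: Var(aX + bY) = a²Var(X) + b²Var(Y)
Var(W) = 0.25
Var(U) = 5.3333333
Var(Y) = 3²*0.25 + (-1)²*5.3333333
= 9*0.25 + 1*5.3333333 = 7.5833333

7.5833333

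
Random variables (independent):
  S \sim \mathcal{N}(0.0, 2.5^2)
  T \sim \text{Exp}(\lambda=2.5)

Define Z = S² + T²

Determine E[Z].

E[Z] = E[S²] + E[T²]
E[S²] = Var(S) + E[S]² = 6.25 + 0 = 6.25
E[T²] = Var(T) + E[T]² = 0.16 + 0.16 = 0.32
E[Z] = 6.25 + 0.32 = 6.57

6.57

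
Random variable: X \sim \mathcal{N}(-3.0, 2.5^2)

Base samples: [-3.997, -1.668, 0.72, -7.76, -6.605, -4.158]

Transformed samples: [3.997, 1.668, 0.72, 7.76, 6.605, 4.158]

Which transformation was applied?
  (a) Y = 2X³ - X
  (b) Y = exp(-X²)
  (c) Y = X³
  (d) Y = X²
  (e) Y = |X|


Checking option (e) Y = |X|:
  X = -3.997 -> Y = 3.997 ✓
  X = -1.668 -> Y = 1.668 ✓
  X = 0.72 -> Y = 0.72 ✓
All samples match this transformation.

(e) |X|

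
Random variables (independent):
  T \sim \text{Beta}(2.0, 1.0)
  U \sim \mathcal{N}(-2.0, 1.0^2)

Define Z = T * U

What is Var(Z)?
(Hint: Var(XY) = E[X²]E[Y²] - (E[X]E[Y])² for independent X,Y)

Var(XY) = E[X²]E[Y²] - (E[X]E[Y])²
E[T] = 0.66666667, Var(T) = 0.055555556
E[U] = -2, Var(U) = 1
E[T²] = 0.055555556 + 0.66666667² = 0.5
E[U²] = 1 + (-2)² = 5
Var(Z) = 0.5*5 - (0.66666667*(-2))²
= 2.5 - 1.7777778 = 0.72222222

0.72222222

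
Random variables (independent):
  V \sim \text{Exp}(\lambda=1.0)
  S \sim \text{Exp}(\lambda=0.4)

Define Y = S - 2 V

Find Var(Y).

For independent RVs: Var(aX + bY) = a²Var(X) + b²Var(Y)
Var(V) = 1
Var(S) = 6.25
Var(Y) = (-2)²*1 + 1²*6.25
= 4*1 + 1*6.25 = 10.25

10.25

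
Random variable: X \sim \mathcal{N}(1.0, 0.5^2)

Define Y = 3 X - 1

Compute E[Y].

For Y = 3X - 1:
E[Y] = 3 * E[X] - 1
E[X] = 1.0 = 1
E[Y] = 3 * 1 - 1 = 2

2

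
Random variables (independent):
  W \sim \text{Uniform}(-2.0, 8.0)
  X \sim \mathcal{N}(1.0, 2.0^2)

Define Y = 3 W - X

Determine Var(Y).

For independent RVs: Var(aX + bY) = a²Var(X) + b²Var(Y)
Var(W) = 8.3333333
Var(X) = 4
Var(Y) = 3²*8.3333333 + (-1)²*4
= 9*8.3333333 + 1*4 = 79

79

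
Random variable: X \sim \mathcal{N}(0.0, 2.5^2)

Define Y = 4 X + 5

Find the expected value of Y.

For Y = 4X + 5:
E[Y] = 4 * E[X] + 5
E[X] = 0.0 = 0
E[Y] = 4 * 0 + 5 = 5

5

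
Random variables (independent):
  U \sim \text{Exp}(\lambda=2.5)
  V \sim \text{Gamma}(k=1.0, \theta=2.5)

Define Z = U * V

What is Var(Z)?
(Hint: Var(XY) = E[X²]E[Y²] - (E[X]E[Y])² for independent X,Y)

Var(XY) = E[X²]E[Y²] - (E[X]E[Y])²
E[U] = 0.4, Var(U) = 0.16
E[V] = 2.5, Var(V) = 6.25
E[U²] = 0.16 + 0.4² = 0.32
E[V²] = 6.25 + 2.5² = 12.5
Var(Z) = 0.32*12.5 - (0.4*2.5)²
= 4 - 1 = 3

3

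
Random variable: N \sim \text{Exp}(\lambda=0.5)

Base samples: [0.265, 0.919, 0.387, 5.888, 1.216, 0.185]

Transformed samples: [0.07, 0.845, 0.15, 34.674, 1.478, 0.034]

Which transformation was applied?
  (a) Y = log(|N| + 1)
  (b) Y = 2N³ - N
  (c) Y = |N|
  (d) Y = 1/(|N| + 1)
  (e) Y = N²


Checking option (e) Y = N²:
  N = 0.265 -> Y = 0.07 ✓
  N = 0.919 -> Y = 0.845 ✓
  N = 0.387 -> Y = 0.15 ✓
All samples match this transformation.

(e) N²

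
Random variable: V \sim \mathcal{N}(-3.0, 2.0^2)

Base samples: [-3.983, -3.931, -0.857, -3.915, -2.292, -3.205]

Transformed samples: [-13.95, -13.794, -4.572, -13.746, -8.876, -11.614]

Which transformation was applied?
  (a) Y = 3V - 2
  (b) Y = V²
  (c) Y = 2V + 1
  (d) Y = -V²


Checking option (a) Y = 3V - 2:
  V = -3.983 -> Y = -13.95 ✓
  V = -3.931 -> Y = -13.794 ✓
  V = -0.857 -> Y = -4.572 ✓
All samples match this transformation.

(a) 3V - 2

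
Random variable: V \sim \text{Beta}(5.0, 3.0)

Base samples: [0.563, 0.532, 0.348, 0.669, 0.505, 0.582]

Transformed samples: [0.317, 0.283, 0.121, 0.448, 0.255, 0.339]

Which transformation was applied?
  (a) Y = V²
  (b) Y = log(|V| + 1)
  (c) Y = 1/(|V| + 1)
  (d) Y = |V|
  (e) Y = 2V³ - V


Checking option (a) Y = V²:
  V = 0.563 -> Y = 0.317 ✓
  V = 0.532 -> Y = 0.283 ✓
  V = 0.348 -> Y = 0.121 ✓
All samples match this transformation.

(a) V²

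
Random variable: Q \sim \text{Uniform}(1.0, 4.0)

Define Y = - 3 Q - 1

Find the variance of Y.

For Y = aQ + b: Var(Y) = a² * Var(Q)
Var(Q) = (4 - 1)^2/12 = 0.75
Var(Y) = (-3)² * 0.75 = 9 * 0.75 = 6.75

6.75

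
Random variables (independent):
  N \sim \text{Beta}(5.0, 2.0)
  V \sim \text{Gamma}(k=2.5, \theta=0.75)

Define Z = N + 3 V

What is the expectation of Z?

E[Z] = 1*E[N] + 3*E[V]
E[N] = 0.71428571
E[V] = 1.875
E[Z] = 1*0.71428571 + 3*1.875 = 6.3392857

6.3392857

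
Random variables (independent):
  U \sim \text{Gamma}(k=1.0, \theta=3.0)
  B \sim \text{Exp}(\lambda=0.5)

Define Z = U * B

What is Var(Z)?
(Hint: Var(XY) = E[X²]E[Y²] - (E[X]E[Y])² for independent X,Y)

Var(XY) = E[X²]E[Y²] - (E[X]E[Y])²
E[U] = 3, Var(U) = 9
E[B] = 2, Var(B) = 4
E[U²] = 9 + 3² = 18
E[B²] = 4 + 2² = 8
Var(Z) = 18*8 - (3*2)²
= 144 - 36 = 108

108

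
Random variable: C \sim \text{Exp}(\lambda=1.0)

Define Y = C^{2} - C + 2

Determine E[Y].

E[Y] = 1*E[C²] - 1*E[C] + 2
E[C] = 1
E[C²] = Var(C) + (E[C])² = 1 + 1 = 2
E[Y] = 1*2 - 1*1 + 2 = 3

3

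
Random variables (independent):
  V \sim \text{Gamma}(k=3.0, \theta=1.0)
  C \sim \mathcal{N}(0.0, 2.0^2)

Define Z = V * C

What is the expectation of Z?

For independent RVs: E[XY] = E[X]*E[Y]
E[V] = 3
E[C] = 0
E[Z] = 3 * 0 = 0

0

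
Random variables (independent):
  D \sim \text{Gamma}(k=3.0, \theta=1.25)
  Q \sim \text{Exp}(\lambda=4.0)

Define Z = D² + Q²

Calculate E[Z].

E[Z] = E[D²] + E[Q²]
E[D²] = Var(D) + E[D]² = 4.6875 + 14.0625 = 18.75
E[Q²] = Var(Q) + E[Q]² = 0.0625 + 0.0625 = 0.125
E[Z] = 18.75 + 0.125 = 18.875

18.875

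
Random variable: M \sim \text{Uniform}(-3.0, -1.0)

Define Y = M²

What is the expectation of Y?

E[M²] = Var(M) + (E[M])² = 0.33333333 + 4 = 4.3333333

4.3333333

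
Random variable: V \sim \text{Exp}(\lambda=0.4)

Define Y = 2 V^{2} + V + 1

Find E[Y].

E[Y] = 2*E[V²] + 1*E[V] + 1
E[V] = 2.5
E[V²] = Var(V) + (E[V])² = 6.25 + 6.25 = 12.5
E[Y] = 2*12.5 + 1*2.5 + 1 = 28.5

28.5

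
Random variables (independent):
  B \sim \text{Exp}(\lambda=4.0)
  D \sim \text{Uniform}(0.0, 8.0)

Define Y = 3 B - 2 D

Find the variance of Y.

For independent RVs: Var(aX + bY) = a²Var(X) + b²Var(Y)
Var(B) = 0.0625
Var(D) = 5.3333333
Var(Y) = 3²*0.0625 + (-2)²*5.3333333
= 9*0.0625 + 4*5.3333333 = 21.895833

21.895833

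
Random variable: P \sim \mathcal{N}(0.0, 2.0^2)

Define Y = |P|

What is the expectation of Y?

For X ~ N(0, 2.0²), E[|X|] = sigma * sqrt(2/pi)
= 2.0 * sqrt(2/pi) = 1.5957691

1.5957691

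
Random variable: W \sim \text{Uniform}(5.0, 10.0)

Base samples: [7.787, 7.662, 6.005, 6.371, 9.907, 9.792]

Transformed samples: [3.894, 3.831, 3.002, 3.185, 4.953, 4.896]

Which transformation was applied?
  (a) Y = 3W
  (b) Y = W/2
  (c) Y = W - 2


Checking option (b) Y = W/2:
  W = 7.787 -> Y = 3.894 ✓
  W = 7.662 -> Y = 3.831 ✓
  W = 6.005 -> Y = 3.002 ✓
All samples match this transformation.

(b) W/2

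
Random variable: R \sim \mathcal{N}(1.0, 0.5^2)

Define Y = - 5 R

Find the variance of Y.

For Y = aR + b: Var(Y) = a² * Var(R)
Var(R) = 0.5^2 = 0.25
Var(Y) = (-5)² * 0.25 = 25 * 0.25 = 6.25

6.25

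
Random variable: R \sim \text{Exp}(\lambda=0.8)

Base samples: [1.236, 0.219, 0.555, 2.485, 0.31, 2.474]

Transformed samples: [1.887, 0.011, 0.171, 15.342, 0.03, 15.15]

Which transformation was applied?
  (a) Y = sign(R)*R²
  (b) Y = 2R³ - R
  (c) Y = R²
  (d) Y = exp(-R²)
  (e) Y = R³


Checking option (e) Y = R³:
  R = 1.236 -> Y = 1.887 ✓
  R = 0.219 -> Y = 0.011 ✓
  R = 0.555 -> Y = 0.171 ✓
All samples match this transformation.

(e) R³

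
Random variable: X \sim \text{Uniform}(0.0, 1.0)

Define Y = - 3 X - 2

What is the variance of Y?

For Y = aX + b: Var(Y) = a² * Var(X)
Var(X) = (1 - 0)^2/12 = 0.083333333
Var(Y) = (-3)² * 0.083333333 = 9 * 0.083333333 = 0.75

0.75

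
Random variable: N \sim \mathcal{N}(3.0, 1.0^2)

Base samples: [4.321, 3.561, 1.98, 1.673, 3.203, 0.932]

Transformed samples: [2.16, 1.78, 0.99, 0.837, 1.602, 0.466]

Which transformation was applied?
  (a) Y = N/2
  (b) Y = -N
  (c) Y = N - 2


Checking option (a) Y = N/2:
  N = 4.321 -> Y = 2.16 ✓
  N = 3.561 -> Y = 1.78 ✓
  N = 1.98 -> Y = 0.99 ✓
All samples match this transformation.

(a) N/2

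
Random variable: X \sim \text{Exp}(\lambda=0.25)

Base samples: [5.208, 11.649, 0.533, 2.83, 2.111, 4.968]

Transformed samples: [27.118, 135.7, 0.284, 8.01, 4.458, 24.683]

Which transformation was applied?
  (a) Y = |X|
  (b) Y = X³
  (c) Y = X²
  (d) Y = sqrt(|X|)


Checking option (c) Y = X²:
  X = 5.208 -> Y = 27.118 ✓
  X = 11.649 -> Y = 135.7 ✓
  X = 0.533 -> Y = 0.284 ✓
All samples match this transformation.

(c) X²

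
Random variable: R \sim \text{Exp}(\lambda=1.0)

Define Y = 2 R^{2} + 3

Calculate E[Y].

E[Y] = 2*E[R²] + 3
E[R] = 1
E[R²] = Var(R) + (E[R])² = 1 + 1 = 2
E[Y] = 2*2 + 3 = 7

7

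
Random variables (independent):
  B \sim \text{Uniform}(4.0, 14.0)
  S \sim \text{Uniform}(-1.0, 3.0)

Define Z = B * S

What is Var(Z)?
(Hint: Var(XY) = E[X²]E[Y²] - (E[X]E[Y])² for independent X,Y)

Var(XY) = E[X²]E[Y²] - (E[X]E[Y])²
E[B] = 9, Var(B) = 8.3333333
E[S] = 1, Var(S) = 1.3333333
E[B²] = 8.3333333 + 9² = 89.333333
E[S²] = 1.3333333 + 1² = 2.3333333
Var(Z) = 89.333333*2.3333333 - (9*1)²
= 208.44444 - 81 = 127.44444

127.44444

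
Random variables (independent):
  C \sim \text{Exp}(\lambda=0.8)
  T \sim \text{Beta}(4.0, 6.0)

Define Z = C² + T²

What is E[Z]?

E[Z] = E[C²] + E[T²]
E[C²] = Var(C) + E[C]² = 1.5625 + 1.5625 = 3.125
E[T²] = Var(T) + E[T]² = 0.021818182 + 0.16 = 0.18181818
E[Z] = 3.125 + 0.18181818 = 3.3068182

3.3068182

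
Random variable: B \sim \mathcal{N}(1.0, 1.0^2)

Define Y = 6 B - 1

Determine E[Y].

For Y = 6B - 1:
E[Y] = 6 * E[B] - 1
E[B] = 1.0 = 1
E[Y] = 6 * 1 - 1 = 5

5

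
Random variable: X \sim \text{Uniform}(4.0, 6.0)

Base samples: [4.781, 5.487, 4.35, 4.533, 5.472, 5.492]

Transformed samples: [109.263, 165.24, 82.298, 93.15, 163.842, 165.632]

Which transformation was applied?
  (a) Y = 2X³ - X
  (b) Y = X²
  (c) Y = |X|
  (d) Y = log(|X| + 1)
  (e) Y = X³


Checking option (e) Y = X³:
  X = 4.781 -> Y = 109.263 ✓
  X = 5.487 -> Y = 165.24 ✓
  X = 4.35 -> Y = 82.298 ✓
All samples match this transformation.

(e) X³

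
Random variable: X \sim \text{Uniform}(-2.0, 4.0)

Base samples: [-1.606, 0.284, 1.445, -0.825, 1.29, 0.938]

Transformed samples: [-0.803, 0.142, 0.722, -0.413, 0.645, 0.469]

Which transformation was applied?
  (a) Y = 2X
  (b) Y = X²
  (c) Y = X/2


Checking option (c) Y = X/2:
  X = -1.606 -> Y = -0.803 ✓
  X = 0.284 -> Y = 0.142 ✓
  X = 1.445 -> Y = 0.722 ✓
All samples match this transformation.

(c) X/2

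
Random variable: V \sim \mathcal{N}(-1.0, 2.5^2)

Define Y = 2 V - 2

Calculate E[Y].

For Y = 2V - 2:
E[Y] = 2 * E[V] - 2
E[V] = -1.0 = -1
E[Y] = 2 * (-1) - 2 = -4

-4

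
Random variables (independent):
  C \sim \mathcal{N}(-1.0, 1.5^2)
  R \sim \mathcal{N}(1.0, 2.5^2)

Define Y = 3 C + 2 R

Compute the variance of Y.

For independent RVs: Var(aX + bY) = a²Var(X) + b²Var(Y)
Var(C) = 2.25
Var(R) = 6.25
Var(Y) = 3²*2.25 + 2²*6.25
= 9*2.25 + 4*6.25 = 45.25

45.25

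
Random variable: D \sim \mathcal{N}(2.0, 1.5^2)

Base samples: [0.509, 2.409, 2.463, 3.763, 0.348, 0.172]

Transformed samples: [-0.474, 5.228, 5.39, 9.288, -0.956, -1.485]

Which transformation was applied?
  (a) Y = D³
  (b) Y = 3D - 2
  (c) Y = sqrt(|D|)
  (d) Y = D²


Checking option (b) Y = 3D - 2:
  D = 0.509 -> Y = -0.474 ✓
  D = 2.409 -> Y = 5.228 ✓
  D = 2.463 -> Y = 5.39 ✓
All samples match this transformation.

(b) 3D - 2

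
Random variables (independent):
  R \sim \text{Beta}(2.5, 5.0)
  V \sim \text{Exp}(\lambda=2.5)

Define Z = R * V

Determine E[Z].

For independent RVs: E[XY] = E[X]*E[Y]
E[R] = 0.33333333
E[V] = 0.4
E[Z] = 0.33333333 * 0.4 = 0.13333333

0.13333333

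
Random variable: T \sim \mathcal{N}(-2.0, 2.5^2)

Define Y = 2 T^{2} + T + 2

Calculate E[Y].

E[Y] = 2*E[T²] + 1*E[T] + 2
E[T] = -2
E[T²] = Var(T) + (E[T])² = 6.25 + 4 = 10.25
E[Y] = 2*10.25 + 1*(-2) + 2 = 20.5

20.5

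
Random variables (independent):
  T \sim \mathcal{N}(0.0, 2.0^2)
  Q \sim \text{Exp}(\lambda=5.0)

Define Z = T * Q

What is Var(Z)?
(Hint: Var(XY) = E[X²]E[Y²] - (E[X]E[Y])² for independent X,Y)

Var(XY) = E[X²]E[Y²] - (E[X]E[Y])²
E[T] = 0, Var(T) = 4
E[Q] = 0.2, Var(Q) = 0.04
E[T²] = 4 + 0² = 4
E[Q²] = 0.04 + 0.2² = 0.08
Var(Z) = 4*0.08 - (0*0.2)²
= 0.32 - 0 = 0.32

0.32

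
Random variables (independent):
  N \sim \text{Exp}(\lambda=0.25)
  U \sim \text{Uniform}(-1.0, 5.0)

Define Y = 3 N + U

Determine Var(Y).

For independent RVs: Var(aX + bY) = a²Var(X) + b²Var(Y)
Var(N) = 16
Var(U) = 3
Var(Y) = 3²*16 + 1²*3
= 9*16 + 1*3 = 147

147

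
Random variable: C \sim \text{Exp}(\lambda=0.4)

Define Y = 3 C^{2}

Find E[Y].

E[Y] = 3*E[C²]
E[C] = 2.5
E[C²] = Var(C) + (E[C])² = 6.25 + 6.25 = 12.5
E[Y] = 3*12.5 = 37.5

37.5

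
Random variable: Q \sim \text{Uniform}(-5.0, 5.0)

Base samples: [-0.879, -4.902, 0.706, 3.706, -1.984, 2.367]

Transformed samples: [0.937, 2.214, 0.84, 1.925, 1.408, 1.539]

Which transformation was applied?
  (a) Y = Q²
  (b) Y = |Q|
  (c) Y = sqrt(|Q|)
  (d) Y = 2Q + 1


Checking option (c) Y = sqrt(|Q|):
  Q = -0.879 -> Y = 0.937 ✓
  Q = -4.902 -> Y = 2.214 ✓
  Q = 0.706 -> Y = 0.84 ✓
All samples match this transformation.

(c) sqrt(|Q|)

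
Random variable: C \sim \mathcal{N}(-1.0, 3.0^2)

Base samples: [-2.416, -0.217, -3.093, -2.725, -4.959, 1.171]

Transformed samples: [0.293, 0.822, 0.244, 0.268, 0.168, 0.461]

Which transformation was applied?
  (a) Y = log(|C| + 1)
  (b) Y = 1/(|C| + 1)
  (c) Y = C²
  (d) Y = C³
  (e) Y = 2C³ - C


Checking option (b) Y = 1/(|C| + 1):
  C = -2.416 -> Y = 0.293 ✓
  C = -0.217 -> Y = 0.822 ✓
  C = -3.093 -> Y = 0.244 ✓
All samples match this transformation.

(b) 1/(|C| + 1)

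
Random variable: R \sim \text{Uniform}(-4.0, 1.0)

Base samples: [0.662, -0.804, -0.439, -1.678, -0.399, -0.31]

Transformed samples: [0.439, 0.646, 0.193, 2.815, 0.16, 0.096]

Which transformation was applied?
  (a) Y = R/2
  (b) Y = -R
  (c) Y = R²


Checking option (c) Y = R²:
  R = 0.662 -> Y = 0.439 ✓
  R = -0.804 -> Y = 0.646 ✓
  R = -0.439 -> Y = 0.193 ✓
All samples match this transformation.

(c) R²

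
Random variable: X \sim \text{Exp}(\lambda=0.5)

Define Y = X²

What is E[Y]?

E[X²] = Var(X) + (E[X])² = 4 + 4 = 8

8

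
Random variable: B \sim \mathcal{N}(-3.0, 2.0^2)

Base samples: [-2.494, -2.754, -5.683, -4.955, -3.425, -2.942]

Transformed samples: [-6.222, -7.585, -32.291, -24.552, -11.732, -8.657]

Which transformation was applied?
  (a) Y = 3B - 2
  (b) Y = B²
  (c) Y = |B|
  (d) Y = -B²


Checking option (d) Y = -B²:
  B = -2.494 -> Y = -6.222 ✓
  B = -2.754 -> Y = -7.585 ✓
  B = -5.683 -> Y = -32.291 ✓
All samples match this transformation.

(d) -B²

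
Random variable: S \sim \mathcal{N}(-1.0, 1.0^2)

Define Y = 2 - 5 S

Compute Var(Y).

For Y = aS + b: Var(Y) = a² * Var(S)
Var(S) = 1.0^2 = 1
Var(Y) = (-5)² * 1 = 25 * 1 = 25

25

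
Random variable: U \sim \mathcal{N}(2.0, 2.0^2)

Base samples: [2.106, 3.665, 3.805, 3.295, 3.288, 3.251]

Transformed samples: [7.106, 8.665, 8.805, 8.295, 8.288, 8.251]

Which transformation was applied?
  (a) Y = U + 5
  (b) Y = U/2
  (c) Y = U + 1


Checking option (a) Y = U + 5:
  U = 2.106 -> Y = 7.106 ✓
  U = 3.665 -> Y = 8.665 ✓
  U = 3.805 -> Y = 8.805 ✓
All samples match this transformation.

(a) U + 5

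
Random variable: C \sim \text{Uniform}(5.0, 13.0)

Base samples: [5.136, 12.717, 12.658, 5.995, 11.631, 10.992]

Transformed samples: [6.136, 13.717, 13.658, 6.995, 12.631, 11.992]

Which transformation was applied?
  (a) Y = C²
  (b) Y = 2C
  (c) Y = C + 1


Checking option (c) Y = C + 1:
  C = 5.136 -> Y = 6.136 ✓
  C = 12.717 -> Y = 13.717 ✓
  C = 12.658 -> Y = 13.658 ✓
All samples match this transformation.

(c) C + 1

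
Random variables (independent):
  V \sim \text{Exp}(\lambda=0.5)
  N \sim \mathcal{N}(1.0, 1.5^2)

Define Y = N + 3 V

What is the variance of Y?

For independent RVs: Var(aX + bY) = a²Var(X) + b²Var(Y)
Var(V) = 4
Var(N) = 2.25
Var(Y) = 3²*4 + 1²*2.25
= 9*4 + 1*2.25 = 38.25

38.25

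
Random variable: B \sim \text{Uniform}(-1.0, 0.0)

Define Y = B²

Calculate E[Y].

E[B²] = Var(B) + (E[B])² = 0.083333333 + 0.25 = 0.33333333

0.33333333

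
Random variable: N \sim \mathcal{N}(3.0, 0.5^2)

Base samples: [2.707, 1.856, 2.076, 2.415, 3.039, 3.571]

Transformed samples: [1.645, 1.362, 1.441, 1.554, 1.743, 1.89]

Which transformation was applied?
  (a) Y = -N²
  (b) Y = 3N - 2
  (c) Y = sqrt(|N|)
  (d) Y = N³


Checking option (c) Y = sqrt(|N|):
  N = 2.707 -> Y = 1.645 ✓
  N = 1.856 -> Y = 1.362 ✓
  N = 2.076 -> Y = 1.441 ✓
All samples match this transformation.

(c) sqrt(|N|)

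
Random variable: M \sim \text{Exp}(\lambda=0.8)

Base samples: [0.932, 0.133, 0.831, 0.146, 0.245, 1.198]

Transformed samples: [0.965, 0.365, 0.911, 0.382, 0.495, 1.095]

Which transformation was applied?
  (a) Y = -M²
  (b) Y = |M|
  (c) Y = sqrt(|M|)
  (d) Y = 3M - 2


Checking option (c) Y = sqrt(|M|):
  M = 0.932 -> Y = 0.965 ✓
  M = 0.133 -> Y = 0.365 ✓
  M = 0.831 -> Y = 0.911 ✓
All samples match this transformation.

(c) sqrt(|M|)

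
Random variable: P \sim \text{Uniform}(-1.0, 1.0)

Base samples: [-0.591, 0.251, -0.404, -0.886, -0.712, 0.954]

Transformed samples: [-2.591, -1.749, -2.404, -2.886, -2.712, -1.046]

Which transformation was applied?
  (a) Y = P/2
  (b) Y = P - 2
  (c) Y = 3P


Checking option (b) Y = P - 2:
  P = -0.591 -> Y = -2.591 ✓
  P = 0.251 -> Y = -1.749 ✓
  P = -0.404 -> Y = -2.404 ✓
All samples match this transformation.

(b) P - 2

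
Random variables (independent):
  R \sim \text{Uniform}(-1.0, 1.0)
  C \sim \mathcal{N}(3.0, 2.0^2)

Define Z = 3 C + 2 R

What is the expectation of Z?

E[Z] = 2*E[R] + 3*E[C]
E[R] = 0
E[C] = 3
E[Z] = 2*0 + 3*3 = 9

9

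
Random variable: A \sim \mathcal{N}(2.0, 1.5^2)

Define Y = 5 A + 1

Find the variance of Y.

For Y = aA + b: Var(Y) = a² * Var(A)
Var(A) = 1.5^2 = 2.25
Var(Y) = 5² * 2.25 = 25 * 2.25 = 56.25

56.25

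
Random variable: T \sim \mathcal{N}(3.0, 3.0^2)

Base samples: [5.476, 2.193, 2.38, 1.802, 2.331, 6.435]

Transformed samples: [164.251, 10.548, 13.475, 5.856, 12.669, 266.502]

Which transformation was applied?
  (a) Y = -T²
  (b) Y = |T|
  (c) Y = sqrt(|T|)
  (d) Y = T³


Checking option (d) Y = T³:
  T = 5.476 -> Y = 164.251 ✓
  T = 2.193 -> Y = 10.548 ✓
  T = 2.38 -> Y = 13.475 ✓
All samples match this transformation.

(d) T³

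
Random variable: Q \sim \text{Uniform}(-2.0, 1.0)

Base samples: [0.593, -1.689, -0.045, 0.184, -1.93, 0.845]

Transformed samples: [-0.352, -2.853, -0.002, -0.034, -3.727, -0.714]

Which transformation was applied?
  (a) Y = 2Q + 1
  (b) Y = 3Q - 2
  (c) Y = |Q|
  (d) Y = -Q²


Checking option (d) Y = -Q²:
  Q = 0.593 -> Y = -0.352 ✓
  Q = -1.689 -> Y = -2.853 ✓
  Q = -0.045 -> Y = -0.002 ✓
All samples match this transformation.

(d) -Q²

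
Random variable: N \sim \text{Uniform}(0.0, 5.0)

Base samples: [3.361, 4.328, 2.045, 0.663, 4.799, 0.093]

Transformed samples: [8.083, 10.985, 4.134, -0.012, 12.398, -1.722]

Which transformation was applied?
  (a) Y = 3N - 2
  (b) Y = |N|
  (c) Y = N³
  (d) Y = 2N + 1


Checking option (a) Y = 3N - 2:
  N = 3.361 -> Y = 8.083 ✓
  N = 4.328 -> Y = 10.985 ✓
  N = 2.045 -> Y = 4.134 ✓
All samples match this transformation.

(a) 3N - 2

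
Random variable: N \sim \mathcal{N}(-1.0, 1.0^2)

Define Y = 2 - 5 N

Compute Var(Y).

For Y = aN + b: Var(Y) = a² * Var(N)
Var(N) = 1.0^2 = 1
Var(Y) = (-5)² * 1 = 25 * 1 = 25

25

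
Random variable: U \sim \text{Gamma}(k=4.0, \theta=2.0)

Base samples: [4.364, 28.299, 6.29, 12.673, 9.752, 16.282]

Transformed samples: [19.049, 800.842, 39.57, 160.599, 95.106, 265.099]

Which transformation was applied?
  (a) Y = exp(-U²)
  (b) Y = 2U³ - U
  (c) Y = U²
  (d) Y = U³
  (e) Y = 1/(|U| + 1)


Checking option (c) Y = U²:
  U = 4.364 -> Y = 19.049 ✓
  U = 28.299 -> Y = 800.842 ✓
  U = 6.29 -> Y = 39.57 ✓
All samples match this transformation.

(c) U²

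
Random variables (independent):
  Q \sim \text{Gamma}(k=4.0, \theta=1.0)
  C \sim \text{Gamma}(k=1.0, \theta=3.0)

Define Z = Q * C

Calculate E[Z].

For independent RVs: E[XY] = E[X]*E[Y]
E[Q] = 4
E[C] = 3
E[Z] = 4 * 3 = 12

12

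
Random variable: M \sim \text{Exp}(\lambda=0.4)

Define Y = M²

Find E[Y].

Using E[X²] = Var(X) + (E[X])²:
E[M] = 2.5
Var(M) = 1/0.4^2 = 6.25
E[M²] = 6.25 + 2.5² = 6.25 + 6.25 = 12.5

12.5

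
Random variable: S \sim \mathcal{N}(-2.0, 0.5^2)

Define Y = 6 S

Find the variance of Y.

For Y = aS + b: Var(Y) = a² * Var(S)
Var(S) = 0.5^2 = 0.25
Var(Y) = 6² * 0.25 = 36 * 0.25 = 9

9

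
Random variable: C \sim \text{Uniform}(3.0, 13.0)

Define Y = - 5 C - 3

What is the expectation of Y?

For Y = -5C - 3:
E[Y] = -5 * E[C] - 3
E[C] = (3 + 13)/2 = 8
E[Y] = -5 * 8 - 3 = -43

-43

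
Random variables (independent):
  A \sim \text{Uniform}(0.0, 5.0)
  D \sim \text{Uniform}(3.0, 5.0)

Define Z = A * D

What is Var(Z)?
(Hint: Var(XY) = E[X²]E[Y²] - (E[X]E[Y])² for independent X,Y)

Var(XY) = E[X²]E[Y²] - (E[X]E[Y])²
E[A] = 2.5, Var(A) = 2.0833333
E[D] = 4, Var(D) = 0.33333333
E[A²] = 2.0833333 + 2.5² = 8.3333333
E[D²] = 0.33333333 + 4² = 16.333333
Var(Z) = 8.3333333*16.333333 - (2.5*4)²
= 136.11111 - 100 = 36.111111

36.111111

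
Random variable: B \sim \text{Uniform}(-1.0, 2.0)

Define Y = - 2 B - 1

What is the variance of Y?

For Y = aB + b: Var(Y) = a² * Var(B)
Var(B) = (2 + 1)^2/12 = 0.75
Var(Y) = (-2)² * 0.75 = 4 * 0.75 = 3

3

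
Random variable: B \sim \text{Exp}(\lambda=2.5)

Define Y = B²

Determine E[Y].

Using E[X²] = Var(X) + (E[X])²:
E[B] = 0.4
Var(B) = 1/2.5^2 = 0.16
E[B²] = 0.16 + 0.4² = 0.16 + 0.16 = 0.32

0.32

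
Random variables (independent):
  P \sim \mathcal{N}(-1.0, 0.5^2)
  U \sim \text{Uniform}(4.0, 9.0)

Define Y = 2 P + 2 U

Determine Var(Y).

For independent RVs: Var(aX + bY) = a²Var(X) + b²Var(Y)
Var(P) = 0.25
Var(U) = 2.0833333
Var(Y) = 2²*0.25 + 2²*2.0833333
= 4*0.25 + 4*2.0833333 = 9.3333333

9.3333333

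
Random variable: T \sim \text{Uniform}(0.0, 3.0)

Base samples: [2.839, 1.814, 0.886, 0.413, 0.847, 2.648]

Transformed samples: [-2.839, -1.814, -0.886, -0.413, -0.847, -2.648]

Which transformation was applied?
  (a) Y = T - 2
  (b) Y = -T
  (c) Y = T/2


Checking option (b) Y = -T:
  T = 2.839 -> Y = -2.839 ✓
  T = 1.814 -> Y = -1.814 ✓
  T = 0.886 -> Y = -0.886 ✓
All samples match this transformation.

(b) -T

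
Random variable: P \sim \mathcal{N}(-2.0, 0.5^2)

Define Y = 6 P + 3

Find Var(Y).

For Y = aP + b: Var(Y) = a² * Var(P)
Var(P) = 0.5^2 = 0.25
Var(Y) = 6² * 0.25 = 36 * 0.25 = 9

9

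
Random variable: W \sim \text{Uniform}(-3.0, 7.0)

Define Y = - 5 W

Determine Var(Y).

For Y = aW + b: Var(Y) = a² * Var(W)
Var(W) = (7 + 3)^2/12 = 8.3333333
Var(Y) = (-5)² * 8.3333333 = 25 * 8.3333333 = 208.33333

208.33333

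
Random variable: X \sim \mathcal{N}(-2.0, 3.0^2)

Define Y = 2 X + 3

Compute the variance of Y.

For Y = aX + b: Var(Y) = a² * Var(X)
Var(X) = 3.0^2 = 9
Var(Y) = 2² * 9 = 4 * 9 = 36

36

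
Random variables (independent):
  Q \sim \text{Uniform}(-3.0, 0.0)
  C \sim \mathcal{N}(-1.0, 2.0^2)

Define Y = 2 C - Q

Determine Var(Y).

For independent RVs: Var(aX + bY) = a²Var(X) + b²Var(Y)
Var(Q) = 0.75
Var(C) = 4
Var(Y) = (-1)²*0.75 + 2²*4
= 1*0.75 + 4*4 = 16.75

16.75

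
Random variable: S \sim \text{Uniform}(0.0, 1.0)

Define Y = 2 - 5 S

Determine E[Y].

For Y = -5S + 2:
E[Y] = -5 * E[S] + 2
E[S] = (0 + 1)/2 = 0.5
E[Y] = -5 * 0.5 + 2 = -0.5

-0.5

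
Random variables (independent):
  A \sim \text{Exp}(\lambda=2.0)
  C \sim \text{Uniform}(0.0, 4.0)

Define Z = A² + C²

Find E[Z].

E[Z] = E[A²] + E[C²]
E[A²] = Var(A) + E[A]² = 0.25 + 0.25 = 0.5
E[C²] = Var(C) + E[C]² = 1.3333333 + 4 = 5.3333333
E[Z] = 0.5 + 5.3333333 = 5.8333333

5.8333333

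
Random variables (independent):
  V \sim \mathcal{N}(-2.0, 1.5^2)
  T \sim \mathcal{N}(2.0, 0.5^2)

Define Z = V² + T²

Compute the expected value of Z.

E[Z] = E[V²] + E[T²]
E[V²] = Var(V) + E[V]² = 2.25 + 4 = 6.25
E[T²] = Var(T) + E[T]² = 0.25 + 4 = 4.25
E[Z] = 6.25 + 4.25 = 10.5

10.5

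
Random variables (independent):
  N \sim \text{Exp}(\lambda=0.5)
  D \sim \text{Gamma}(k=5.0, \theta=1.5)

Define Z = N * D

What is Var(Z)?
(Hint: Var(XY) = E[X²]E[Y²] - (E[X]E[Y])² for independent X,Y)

Var(XY) = E[X²]E[Y²] - (E[X]E[Y])²
E[N] = 2, Var(N) = 4
E[D] = 7.5, Var(D) = 11.25
E[N²] = 4 + 2² = 8
E[D²] = 11.25 + 7.5² = 67.5
Var(Z) = 8*67.5 - (2*7.5)²
= 540 - 225 = 315

315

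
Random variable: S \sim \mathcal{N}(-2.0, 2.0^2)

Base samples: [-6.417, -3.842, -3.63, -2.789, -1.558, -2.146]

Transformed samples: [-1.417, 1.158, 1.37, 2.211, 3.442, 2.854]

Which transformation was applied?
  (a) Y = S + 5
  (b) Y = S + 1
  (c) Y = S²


Checking option (a) Y = S + 5:
  S = -6.417 -> Y = -1.417 ✓
  S = -3.842 -> Y = 1.158 ✓
  S = -3.63 -> Y = 1.37 ✓
All samples match this transformation.

(a) S + 5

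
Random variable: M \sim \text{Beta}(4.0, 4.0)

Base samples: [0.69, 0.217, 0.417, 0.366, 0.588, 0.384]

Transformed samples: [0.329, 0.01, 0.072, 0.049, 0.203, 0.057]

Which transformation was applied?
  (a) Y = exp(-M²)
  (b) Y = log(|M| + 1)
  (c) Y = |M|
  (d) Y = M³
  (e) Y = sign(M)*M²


Checking option (d) Y = M³:
  M = 0.69 -> Y = 0.329 ✓
  M = 0.217 -> Y = 0.01 ✓
  M = 0.417 -> Y = 0.072 ✓
All samples match this transformation.

(d) M³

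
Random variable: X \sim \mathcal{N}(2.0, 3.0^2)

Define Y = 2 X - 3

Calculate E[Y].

For Y = 2X - 3:
E[Y] = 2 * E[X] - 3
E[X] = 2.0 = 2
E[Y] = 2 * 2 - 3 = 1

1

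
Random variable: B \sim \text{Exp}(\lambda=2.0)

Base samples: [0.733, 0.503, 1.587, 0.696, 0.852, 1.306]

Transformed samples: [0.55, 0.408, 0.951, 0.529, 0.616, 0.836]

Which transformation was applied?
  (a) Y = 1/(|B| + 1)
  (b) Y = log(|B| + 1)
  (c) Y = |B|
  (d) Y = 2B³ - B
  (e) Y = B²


Checking option (b) Y = log(|B| + 1):
  B = 0.733 -> Y = 0.55 ✓
  B = 0.503 -> Y = 0.408 ✓
  B = 1.587 -> Y = 0.951 ✓
All samples match this transformation.

(b) log(|B| + 1)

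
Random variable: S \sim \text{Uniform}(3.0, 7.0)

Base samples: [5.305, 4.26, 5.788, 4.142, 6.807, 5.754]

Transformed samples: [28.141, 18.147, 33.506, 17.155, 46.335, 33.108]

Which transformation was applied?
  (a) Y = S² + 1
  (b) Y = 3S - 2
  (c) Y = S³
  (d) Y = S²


Checking option (d) Y = S²:
  S = 5.305 -> Y = 28.141 ✓
  S = 4.26 -> Y = 18.147 ✓
  S = 5.788 -> Y = 33.506 ✓
All samples match this transformation.

(d) S²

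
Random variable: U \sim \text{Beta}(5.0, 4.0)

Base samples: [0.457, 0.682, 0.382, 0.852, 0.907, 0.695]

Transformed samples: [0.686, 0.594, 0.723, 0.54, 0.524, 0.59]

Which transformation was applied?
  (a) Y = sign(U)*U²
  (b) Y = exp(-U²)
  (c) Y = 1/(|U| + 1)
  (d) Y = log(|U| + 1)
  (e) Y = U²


Checking option (c) Y = 1/(|U| + 1):
  U = 0.457 -> Y = 0.686 ✓
  U = 0.682 -> Y = 0.594 ✓
  U = 0.382 -> Y = 0.723 ✓
All samples match this transformation.

(c) 1/(|U| + 1)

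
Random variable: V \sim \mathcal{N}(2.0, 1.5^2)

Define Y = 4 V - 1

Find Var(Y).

For Y = aV + b: Var(Y) = a² * Var(V)
Var(V) = 1.5^2 = 2.25
Var(Y) = 4² * 2.25 = 16 * 2.25 = 36

36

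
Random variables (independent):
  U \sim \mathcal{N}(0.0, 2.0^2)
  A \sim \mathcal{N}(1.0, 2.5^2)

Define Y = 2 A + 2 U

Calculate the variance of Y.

For independent RVs: Var(aX + bY) = a²Var(X) + b²Var(Y)
Var(U) = 4
Var(A) = 6.25
Var(Y) = 2²*4 + 2²*6.25
= 4*4 + 4*6.25 = 41

41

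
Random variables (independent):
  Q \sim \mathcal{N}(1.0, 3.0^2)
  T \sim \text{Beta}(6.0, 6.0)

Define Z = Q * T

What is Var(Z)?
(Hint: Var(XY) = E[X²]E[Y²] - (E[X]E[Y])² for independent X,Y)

Var(XY) = E[X²]E[Y²] - (E[X]E[Y])²
E[Q] = 1, Var(Q) = 9
E[T] = 0.5, Var(T) = 0.019230769
E[Q²] = 9 + 1² = 10
E[T²] = 0.019230769 + 0.5² = 0.26923077
Var(Z) = 10*0.26923077 - (1*0.5)²
= 2.6923077 - 0.25 = 2.4423077

2.4423077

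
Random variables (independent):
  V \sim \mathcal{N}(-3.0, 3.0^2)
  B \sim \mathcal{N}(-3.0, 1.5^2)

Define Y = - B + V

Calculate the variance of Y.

For independent RVs: Var(aX + bY) = a²Var(X) + b²Var(Y)
Var(V) = 9
Var(B) = 2.25
Var(Y) = 1²*9 + (-1)²*2.25
= 1*9 + 1*2.25 = 11.25

11.25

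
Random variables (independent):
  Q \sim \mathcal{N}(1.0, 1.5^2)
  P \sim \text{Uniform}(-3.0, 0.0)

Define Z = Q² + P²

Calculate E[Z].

E[Z] = E[Q²] + E[P²]
E[Q²] = Var(Q) + E[Q]² = 2.25 + 1 = 3.25
E[P²] = Var(P) + E[P]² = 0.75 + 2.25 = 3
E[Z] = 3.25 + 3 = 6.25

6.25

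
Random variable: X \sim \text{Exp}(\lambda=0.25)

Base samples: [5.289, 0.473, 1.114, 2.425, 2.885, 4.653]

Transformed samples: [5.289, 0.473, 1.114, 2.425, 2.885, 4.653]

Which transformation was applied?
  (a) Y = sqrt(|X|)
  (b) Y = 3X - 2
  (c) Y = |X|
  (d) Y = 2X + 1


Checking option (c) Y = |X|:
  X = 5.289 -> Y = 5.289 ✓
  X = 0.473 -> Y = 0.473 ✓
  X = 1.114 -> Y = 1.114 ✓
All samples match this transformation.

(c) |X|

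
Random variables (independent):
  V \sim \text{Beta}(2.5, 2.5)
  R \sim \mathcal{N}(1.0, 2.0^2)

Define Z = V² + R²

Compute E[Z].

E[Z] = E[V²] + E[R²]
E[V²] = Var(V) + E[V]² = 0.041666667 + 0.25 = 0.29166667
E[R²] = Var(R) + E[R]² = 4 + 1 = 5
E[Z] = 0.29166667 + 5 = 5.2916667

5.2916667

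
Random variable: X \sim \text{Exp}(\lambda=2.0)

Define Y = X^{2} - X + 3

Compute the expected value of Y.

E[Y] = 1*E[X²] - 1*E[X] + 3
E[X] = 0.5
E[X²] = Var(X) + (E[X])² = 0.25 + 0.25 = 0.5
E[Y] = 1*0.5 - 1*0.5 + 3 = 3

3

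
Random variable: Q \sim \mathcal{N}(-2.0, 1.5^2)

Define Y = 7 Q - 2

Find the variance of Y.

For Y = aQ + b: Var(Y) = a² * Var(Q)
Var(Q) = 1.5^2 = 2.25
Var(Y) = 7² * 2.25 = 49 * 2.25 = 110.25

110.25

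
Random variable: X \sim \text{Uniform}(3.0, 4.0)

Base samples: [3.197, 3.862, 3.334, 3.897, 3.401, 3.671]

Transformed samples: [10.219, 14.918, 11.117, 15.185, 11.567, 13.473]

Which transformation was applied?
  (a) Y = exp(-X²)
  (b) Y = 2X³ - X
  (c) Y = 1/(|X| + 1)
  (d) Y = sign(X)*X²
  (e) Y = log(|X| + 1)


Checking option (d) Y = sign(X)*X²:
  X = 3.197 -> Y = 10.219 ✓
  X = 3.862 -> Y = 14.918 ✓
  X = 3.334 -> Y = 11.117 ✓
All samples match this transformation.

(d) sign(X)*X²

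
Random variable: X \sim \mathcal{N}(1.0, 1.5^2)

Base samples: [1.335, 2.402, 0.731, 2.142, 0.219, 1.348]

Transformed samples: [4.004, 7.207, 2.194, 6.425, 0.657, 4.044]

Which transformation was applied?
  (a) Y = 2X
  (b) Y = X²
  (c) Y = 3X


Checking option (c) Y = 3X:
  X = 1.335 -> Y = 4.004 ✓
  X = 2.402 -> Y = 7.207 ✓
  X = 0.731 -> Y = 2.194 ✓
All samples match this transformation.

(c) 3X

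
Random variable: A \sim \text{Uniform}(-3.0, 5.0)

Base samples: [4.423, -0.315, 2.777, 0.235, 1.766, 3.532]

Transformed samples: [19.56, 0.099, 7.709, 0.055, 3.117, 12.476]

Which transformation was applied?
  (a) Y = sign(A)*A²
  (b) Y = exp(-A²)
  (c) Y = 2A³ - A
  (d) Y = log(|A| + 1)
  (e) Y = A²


Checking option (e) Y = A²:
  A = 4.423 -> Y = 19.56 ✓
  A = -0.315 -> Y = 0.099 ✓
  A = 2.777 -> Y = 7.709 ✓
All samples match this transformation.

(e) A²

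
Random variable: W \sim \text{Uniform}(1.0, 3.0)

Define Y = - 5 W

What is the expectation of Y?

For Y = -5W:
E[Y] = -5 * E[W]
E[W] = (1 + 3)/2 = 2
E[Y] = -5 * 2 = -10

-10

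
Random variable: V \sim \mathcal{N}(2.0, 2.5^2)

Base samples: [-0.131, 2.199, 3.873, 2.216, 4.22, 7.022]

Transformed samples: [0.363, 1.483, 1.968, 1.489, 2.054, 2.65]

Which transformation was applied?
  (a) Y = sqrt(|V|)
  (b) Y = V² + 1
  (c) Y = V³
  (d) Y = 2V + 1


Checking option (a) Y = sqrt(|V|):
  V = -0.131 -> Y = 0.363 ✓
  V = 2.199 -> Y = 1.483 ✓
  V = 3.873 -> Y = 1.968 ✓
All samples match this transformation.

(a) sqrt(|V|)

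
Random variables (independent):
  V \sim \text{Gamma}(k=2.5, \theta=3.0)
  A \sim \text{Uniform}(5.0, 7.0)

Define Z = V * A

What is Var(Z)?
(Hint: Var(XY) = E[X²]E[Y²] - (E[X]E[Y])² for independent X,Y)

Var(XY) = E[X²]E[Y²] - (E[X]E[Y])²
E[V] = 7.5, Var(V) = 22.5
E[A] = 6, Var(A) = 0.33333333
E[V²] = 22.5 + 7.5² = 78.75
E[A²] = 0.33333333 + 6² = 36.333333
Var(Z) = 78.75*36.333333 - (7.5*6)²
= 2861.25 - 2025 = 836.25

836.25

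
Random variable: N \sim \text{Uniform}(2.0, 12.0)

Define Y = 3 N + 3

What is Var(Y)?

For Y = aN + b: Var(Y) = a² * Var(N)
Var(N) = (12 - 2)^2/12 = 8.3333333
Var(Y) = 3² * 8.3333333 = 9 * 8.3333333 = 75

75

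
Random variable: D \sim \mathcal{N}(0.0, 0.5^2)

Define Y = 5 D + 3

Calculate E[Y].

For Y = 5D + 3:
E[Y] = 5 * E[D] + 3
E[D] = 0.0 = 0
E[Y] = 5 * 0 + 3 = 3

3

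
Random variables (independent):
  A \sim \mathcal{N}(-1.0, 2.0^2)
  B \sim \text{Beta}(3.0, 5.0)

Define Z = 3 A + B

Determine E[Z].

E[Z] = 3*E[A] + 1*E[B]
E[A] = -1
E[B] = 0.375
E[Z] = 3*(-1) + 1*0.375 = -2.625

-2.625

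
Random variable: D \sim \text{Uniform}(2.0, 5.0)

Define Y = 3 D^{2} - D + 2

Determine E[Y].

E[Y] = 3*E[D²] - 1*E[D] + 2
E[D] = 3.5
E[D²] = Var(D) + (E[D])² = 0.75 + 12.25 = 13
E[Y] = 3*13 - 1*3.5 + 2 = 37.5

37.5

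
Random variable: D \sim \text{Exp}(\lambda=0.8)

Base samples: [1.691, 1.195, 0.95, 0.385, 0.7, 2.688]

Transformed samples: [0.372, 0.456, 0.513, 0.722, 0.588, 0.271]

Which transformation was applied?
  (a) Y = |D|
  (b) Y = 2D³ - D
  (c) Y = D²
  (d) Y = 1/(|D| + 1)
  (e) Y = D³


Checking option (d) Y = 1/(|D| + 1):
  D = 1.691 -> Y = 0.372 ✓
  D = 1.195 -> Y = 0.456 ✓
  D = 0.95 -> Y = 0.513 ✓
All samples match this transformation.

(d) 1/(|D| + 1)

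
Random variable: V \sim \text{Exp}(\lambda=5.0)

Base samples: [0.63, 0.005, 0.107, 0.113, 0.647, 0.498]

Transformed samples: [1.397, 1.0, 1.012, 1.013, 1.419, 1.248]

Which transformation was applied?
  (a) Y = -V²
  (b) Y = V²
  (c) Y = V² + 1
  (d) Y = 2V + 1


Checking option (c) Y = V² + 1:
  V = 0.63 -> Y = 1.397 ✓
  V = 0.005 -> Y = 1.0 ✓
  V = 0.107 -> Y = 1.012 ✓
All samples match this transformation.

(c) V² + 1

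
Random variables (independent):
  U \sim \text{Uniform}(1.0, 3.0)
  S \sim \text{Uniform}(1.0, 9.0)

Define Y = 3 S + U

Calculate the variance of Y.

For independent RVs: Var(aX + bY) = a²Var(X) + b²Var(Y)
Var(U) = 0.33333333
Var(S) = 5.3333333
Var(Y) = 1²*0.33333333 + 3²*5.3333333
= 1*0.33333333 + 9*5.3333333 = 48.333333

48.333333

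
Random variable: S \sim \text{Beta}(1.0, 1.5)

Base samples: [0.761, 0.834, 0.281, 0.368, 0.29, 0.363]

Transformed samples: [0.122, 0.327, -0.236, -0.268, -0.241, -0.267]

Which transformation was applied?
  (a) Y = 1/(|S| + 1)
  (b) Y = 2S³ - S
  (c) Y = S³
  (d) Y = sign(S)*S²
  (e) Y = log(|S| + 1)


Checking option (b) Y = 2S³ - S:
  S = 0.761 -> Y = 0.122 ✓
  S = 0.834 -> Y = 0.327 ✓
  S = 0.281 -> Y = -0.236 ✓
All samples match this transformation.

(b) 2S³ - S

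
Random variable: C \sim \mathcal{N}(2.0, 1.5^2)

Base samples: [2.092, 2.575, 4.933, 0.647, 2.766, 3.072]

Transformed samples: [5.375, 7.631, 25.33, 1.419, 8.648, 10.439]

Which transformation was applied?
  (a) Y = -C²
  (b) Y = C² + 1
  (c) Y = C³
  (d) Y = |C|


Checking option (b) Y = C² + 1:
  C = 2.092 -> Y = 5.375 ✓
  C = 2.575 -> Y = 7.631 ✓
  C = 4.933 -> Y = 25.33 ✓
All samples match this transformation.

(b) C² + 1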